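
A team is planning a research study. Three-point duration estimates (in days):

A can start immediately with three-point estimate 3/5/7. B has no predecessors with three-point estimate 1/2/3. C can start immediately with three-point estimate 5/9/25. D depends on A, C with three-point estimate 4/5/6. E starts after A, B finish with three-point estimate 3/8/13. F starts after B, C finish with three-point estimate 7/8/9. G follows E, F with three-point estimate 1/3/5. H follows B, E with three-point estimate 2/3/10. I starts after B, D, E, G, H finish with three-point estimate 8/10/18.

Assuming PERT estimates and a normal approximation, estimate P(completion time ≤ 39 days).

0.943

te_A = (3 + 4·5 + 7)/6 = 30/6 = 5; σ²_A = ((7−3)/6)² = 0.444
te_B = (1 + 4·2 + 3)/6 = 12/6 = 2; σ²_B = ((3−1)/6)² = 0.111
te_C = (5 + 4·9 + 25)/6 = 66/6 = 11; σ²_C = ((25−5)/6)² = 11.111
te_D = (4 + 4·5 + 6)/6 = 30/6 = 5; σ²_D = ((6−4)/6)² = 0.111
te_E = (3 + 4·8 + 13)/6 = 48/6 = 8; σ²_E = ((13−3)/6)² = 2.778
te_F = (7 + 4·8 + 9)/6 = 48/6 = 8; σ²_F = ((9−7)/6)² = 0.111
te_G = (1 + 4·3 + 5)/6 = 18/6 = 3; σ²_G = ((5−1)/6)² = 0.444
te_H = (2 + 4·3 + 10)/6 = 24/6 = 4; σ²_H = ((10−2)/6)² = 1.778
te_I = (8 + 4·10 + 18)/6 = 66/6 = 11; σ²_I = ((18−8)/6)² = 2.778

Forward pass:
ES_A = 0; EF_A = 5
ES_B = 0; EF_B = 2
ES_C = 0; EF_C = 11
ES_D = max(EF_A=5, EF_C=11) = 11; EF_D = 11+5 = 16
ES_E = max(EF_A=5, EF_B=2) = 5; EF_E = 5+8 = 13
ES_F = max(EF_B=2, EF_C=11) = 11; EF_F = 11+8 = 19
ES_G = max(EF_E=13, EF_F=19) = 19; EF_G = 19+3 = 22
ES_H = max(EF_B=2, EF_E=13) = 13; EF_H = 13+4 = 17
ES_I = max(EF_B=2, EF_D=16, EF_E=13, EF_G=22, EF_H=17) = 22; EF_I = 22+11 = 33
Expected project duration μ = 33 days. Critical path: C → F → G → I.

Variance along critical path = 11.111 + 0.111 + 0.444 + 2.778 = 14.444; σ = √14.444 = 3.801 days.
Z = (39 − 33) / 3.801 = 1.579
P(T ≤ 39) = Φ(1.579) ≈ 0.943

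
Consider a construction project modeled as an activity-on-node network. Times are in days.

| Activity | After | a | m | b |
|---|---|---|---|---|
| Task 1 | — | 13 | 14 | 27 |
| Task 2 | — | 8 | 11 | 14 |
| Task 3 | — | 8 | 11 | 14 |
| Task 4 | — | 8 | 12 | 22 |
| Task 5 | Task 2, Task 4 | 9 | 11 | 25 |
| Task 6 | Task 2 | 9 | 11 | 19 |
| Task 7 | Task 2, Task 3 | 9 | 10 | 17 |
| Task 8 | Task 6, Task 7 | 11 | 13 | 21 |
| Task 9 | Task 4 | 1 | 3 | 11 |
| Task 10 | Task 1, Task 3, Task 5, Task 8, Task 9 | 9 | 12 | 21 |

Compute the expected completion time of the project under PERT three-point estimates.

te_Task 1 = (13 + 4·14 + 27)/6 = 96/6 = 16
te_Task 2 = (8 + 4·11 + 14)/6 = 66/6 = 11
te_Task 3 = (8 + 4·11 + 14)/6 = 66/6 = 11
te_Task 4 = (8 + 4·12 + 22)/6 = 78/6 = 13
te_Task 5 = (9 + 4·11 + 25)/6 = 78/6 = 13
te_Task 6 = (9 + 4·11 + 19)/6 = 72/6 = 12
te_Task 7 = (9 + 4·10 + 17)/6 = 66/6 = 11
te_Task 8 = (11 + 4·13 + 21)/6 = 84/6 = 14
te_Task 9 = (1 + 4·3 + 11)/6 = 24/6 = 4
te_Task 10 = (9 + 4·12 + 21)/6 = 78/6 = 13

Forward pass:
ES_Task 1 = 0; EF_Task 1 = 16
ES_Task 2 = 0; EF_Task 2 = 11
ES_Task 3 = 0; EF_Task 3 = 11
ES_Task 4 = 0; EF_Task 4 = 13
ES_Task 5 = max(EF_Task 2=11, EF_Task 4=13) = 13; EF_Task 5 = 13+13 = 26
ES_Task 6 = 11; EF_Task 6 = 11+12 = 23
ES_Task 7 = max(EF_Task 2=11, EF_Task 3=11) = 11; EF_Task 7 = 11+11 = 22
ES_Task 8 = max(EF_Task 6=23, EF_Task 7=22) = 23; EF_Task 8 = 23+14 = 37
ES_Task 9 = 13; EF_Task 9 = 13+4 = 17
ES_Task 10 = max(EF_Task 1=16, EF_Task 3=11, EF_Task 5=26, EF_Task 8=37, EF_Task 9=17) = 37; EF_Task 10 = 37+13 = 50
Expected project duration μ = 50 days. Critical path: Task 2 → Task 6 → Task 8 → Task 10.

50 days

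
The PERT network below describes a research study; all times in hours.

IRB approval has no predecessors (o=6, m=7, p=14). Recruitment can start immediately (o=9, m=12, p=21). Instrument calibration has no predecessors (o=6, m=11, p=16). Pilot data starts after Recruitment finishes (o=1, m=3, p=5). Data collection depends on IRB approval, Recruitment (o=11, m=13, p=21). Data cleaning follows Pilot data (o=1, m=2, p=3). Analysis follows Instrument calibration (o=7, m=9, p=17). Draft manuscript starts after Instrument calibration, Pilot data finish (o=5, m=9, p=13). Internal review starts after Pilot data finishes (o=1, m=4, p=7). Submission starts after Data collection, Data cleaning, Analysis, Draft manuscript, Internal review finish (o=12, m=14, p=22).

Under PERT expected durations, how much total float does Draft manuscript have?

te_IRB approval = (6 + 4·7 + 14)/6 = 48/6 = 8
te_Recruitment = (9 + 4·12 + 21)/6 = 78/6 = 13
te_Instrument calibration = (6 + 4·11 + 16)/6 = 66/6 = 11
te_Pilot data = (1 + 4·3 + 5)/6 = 18/6 = 3
te_Data collection = (11 + 4·13 + 21)/6 = 84/6 = 14
te_Data cleaning = (1 + 4·2 + 3)/6 = 12/6 = 2
te_Analysis = (7 + 4·9 + 17)/6 = 60/6 = 10
te_Draft manuscript = (5 + 4·9 + 13)/6 = 54/6 = 9
te_Internal review = (1 + 4·4 + 7)/6 = 24/6 = 4
te_Submission = (12 + 4·14 + 22)/6 = 90/6 = 15

Forward pass:
ES_IRB approval = 0; EF_IRB approval = 8
ES_Recruitment = 0; EF_Recruitment = 13
ES_Instrument calibration = 0; EF_Instrument calibration = 11
ES_Pilot data = 13; EF_Pilot data = 13+3 = 16
ES_Data collection = max(EF_IRB approval=8, EF_Recruitment=13) = 13; EF_Data collection = 13+14 = 27
ES_Data cleaning = 16; EF_Data cleaning = 16+2 = 18
ES_Analysis = 11; EF_Analysis = 11+10 = 21
ES_Draft manuscript = max(EF_Instrument calibration=11, EF_Pilot data=16) = 16; EF_Draft manuscript = 16+9 = 25
ES_Internal review = 16; EF_Internal review = 16+4 = 20
ES_Submission = max(EF_Data collection=27, EF_Data cleaning=18, EF_Analysis=21, EF_Draft manuscript=25, EF_Internal review=20) = 27; EF_Submission = 27+15 = 42
Expected project duration μ = 42 hours. Critical path: Recruitment → Data collection → Submission.

Backward pass:
LF_Submission = 42; LS_Submission = 42−15 = 27
LF_Internal review = LS_Submission = 27; LS_Internal review = 27−4 = 23
LF_Draft manuscript = LS_Submission = 27; LS_Draft manuscript = 27−9 = 18
LF_Analysis = LS_Submission = 27; LS_Analysis = 27−10 = 17
LF_Data cleaning = LS_Submission = 27; LS_Data cleaning = 27−2 = 25
LF_Data collection = LS_Submission = 27; LS_Data collection = 27−14 = 13
LF_Pilot data = min(LS_Data cleaning=25, LS_Draft manuscript=18, LS_Internal review=23) = 18; LS_Pilot data = 18−3 = 15
LF_Instrument calibration = min(LS_Analysis=17, LS_Draft manuscript=18) = 17; LS_Instrument calibration = 17−11 = 6
LF_Recruitment = min(LS_Pilot data=15, LS_Data collection=13) = 13; LS_Recruitment = 13−13 = 0
LF_IRB approval = LS_Data collection = 13; LS_IRB approval = 13−8 = 5
Slack_Draft manuscript = LS_Draft manuscript − ES_Draft manuscript = 18 − 16 = 2

2 hours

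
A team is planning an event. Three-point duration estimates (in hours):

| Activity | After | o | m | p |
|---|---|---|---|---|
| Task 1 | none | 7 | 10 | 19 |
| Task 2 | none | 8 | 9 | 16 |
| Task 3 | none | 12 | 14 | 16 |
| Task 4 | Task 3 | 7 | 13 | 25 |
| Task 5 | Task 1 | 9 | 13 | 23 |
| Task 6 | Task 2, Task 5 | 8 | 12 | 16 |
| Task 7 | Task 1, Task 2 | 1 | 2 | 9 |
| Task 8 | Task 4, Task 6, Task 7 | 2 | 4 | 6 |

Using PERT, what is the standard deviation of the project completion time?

te_Task 1 = (7 + 4·10 + 19)/6 = 66/6 = 11; σ²_Task 1 = ((19−7)/6)² = 4.000
te_Task 2 = (8 + 4·9 + 16)/6 = 60/6 = 10; σ²_Task 2 = ((16−8)/6)² = 1.778
te_Task 3 = (12 + 4·14 + 16)/6 = 84/6 = 14; σ²_Task 3 = ((16−12)/6)² = 0.444
te_Task 4 = (7 + 4·13 + 25)/6 = 84/6 = 14; σ²_Task 4 = ((25−7)/6)² = 9.000
te_Task 5 = (9 + 4·13 + 23)/6 = 84/6 = 14; σ²_Task 5 = ((23−9)/6)² = 5.444
te_Task 6 = (8 + 4·12 + 16)/6 = 72/6 = 12; σ²_Task 6 = ((16−8)/6)² = 1.778
te_Task 7 = (1 + 4·2 + 9)/6 = 18/6 = 3; σ²_Task 7 = ((9−1)/6)² = 1.778
te_Task 8 = (2 + 4·4 + 6)/6 = 24/6 = 4; σ²_Task 8 = ((6−2)/6)² = 0.444

Forward pass:
ES_Task 1 = 0; EF_Task 1 = 11
ES_Task 2 = 0; EF_Task 2 = 10
ES_Task 3 = 0; EF_Task 3 = 14
ES_Task 4 = 14; EF_Task 4 = 14+14 = 28
ES_Task 5 = 11; EF_Task 5 = 11+14 = 25
ES_Task 6 = max(EF_Task 2=10, EF_Task 5=25) = 25; EF_Task 6 = 25+12 = 37
ES_Task 7 = max(EF_Task 1=11, EF_Task 2=10) = 11; EF_Task 7 = 11+3 = 14
ES_Task 8 = max(EF_Task 4=28, EF_Task 6=37, EF_Task 7=14) = 37; EF_Task 8 = 37+4 = 41
Expected project duration μ = 41 hours. Critical path: Task 1 → Task 5 → Task 6 → Task 8.

Variance along critical path = 4.000 + 5.444 + 1.778 + 0.444 = 11.667
σ = √11.667 = 3.416 hours

3.42 hours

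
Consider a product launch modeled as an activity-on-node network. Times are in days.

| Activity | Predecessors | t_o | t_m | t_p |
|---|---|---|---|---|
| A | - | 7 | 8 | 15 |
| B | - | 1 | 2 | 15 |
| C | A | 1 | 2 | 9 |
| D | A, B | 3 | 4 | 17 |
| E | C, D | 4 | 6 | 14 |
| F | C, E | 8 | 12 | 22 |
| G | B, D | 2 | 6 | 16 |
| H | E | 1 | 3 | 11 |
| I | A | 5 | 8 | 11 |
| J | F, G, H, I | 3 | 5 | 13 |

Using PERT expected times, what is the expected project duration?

te_A = (7 + 4·8 + 15)/6 = 54/6 = 9
te_B = (1 + 4·2 + 15)/6 = 24/6 = 4
te_C = (1 + 4·2 + 9)/6 = 18/6 = 3
te_D = (3 + 4·4 + 17)/6 = 36/6 = 6
te_E = (4 + 4·6 + 14)/6 = 42/6 = 7
te_F = (8 + 4·12 + 22)/6 = 78/6 = 13
te_G = (2 + 4·6 + 16)/6 = 42/6 = 7
te_H = (1 + 4·3 + 11)/6 = 24/6 = 4
te_I = (5 + 4·8 + 11)/6 = 48/6 = 8
te_J = (3 + 4·5 + 13)/6 = 36/6 = 6

Forward pass:
ES_A = 0; EF_A = 9
ES_B = 0; EF_B = 4
ES_C = 9; EF_C = 9+3 = 12
ES_D = max(EF_A=9, EF_B=4) = 9; EF_D = 9+6 = 15
ES_E = max(EF_C=12, EF_D=15) = 15; EF_E = 15+7 = 22
ES_F = max(EF_C=12, EF_E=22) = 22; EF_F = 22+13 = 35
ES_G = max(EF_B=4, EF_D=15) = 15; EF_G = 15+7 = 22
ES_H = 22; EF_H = 22+4 = 26
ES_I = 9; EF_I = 9+8 = 17
ES_J = max(EF_F=35, EF_G=22, EF_H=26, EF_I=17) = 35; EF_J = 35+6 = 41
Expected project duration μ = 41 days. Critical path: A → D → E → F → J.

41 days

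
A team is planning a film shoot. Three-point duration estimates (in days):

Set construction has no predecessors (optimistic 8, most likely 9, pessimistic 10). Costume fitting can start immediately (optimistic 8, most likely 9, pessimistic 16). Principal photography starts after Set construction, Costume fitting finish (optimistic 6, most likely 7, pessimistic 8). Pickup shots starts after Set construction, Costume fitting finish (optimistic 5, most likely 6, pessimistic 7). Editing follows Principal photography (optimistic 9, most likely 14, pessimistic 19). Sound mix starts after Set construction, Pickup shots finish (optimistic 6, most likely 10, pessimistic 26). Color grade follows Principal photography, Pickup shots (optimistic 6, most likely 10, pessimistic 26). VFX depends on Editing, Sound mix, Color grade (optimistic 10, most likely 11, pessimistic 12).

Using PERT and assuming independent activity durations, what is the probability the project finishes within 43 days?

0.676

te_Set construction = (8 + 4·9 + 10)/6 = 54/6 = 9; σ²_Set construction = ((10−8)/6)² = 0.111
te_Costume fitting = (8 + 4·9 + 16)/6 = 60/6 = 10; σ²_Costume fitting = ((16−8)/6)² = 1.778
te_Principal photography = (6 + 4·7 + 8)/6 = 42/6 = 7; σ²_Principal photography = ((8−6)/6)² = 0.111
te_Pickup shots = (5 + 4·6 + 7)/6 = 36/6 = 6; σ²_Pickup shots = ((7−5)/6)² = 0.111
te_Editing = (9 + 4·14 + 19)/6 = 84/6 = 14; σ²_Editing = ((19−9)/6)² = 2.778
te_Sound mix = (6 + 4·10 + 26)/6 = 72/6 = 12; σ²_Sound mix = ((26−6)/6)² = 11.111
te_Color grade = (6 + 4·10 + 26)/6 = 72/6 = 12; σ²_Color grade = ((26−6)/6)² = 11.111
te_VFX = (10 + 4·11 + 12)/6 = 66/6 = 11; σ²_VFX = ((12−10)/6)² = 0.111

Forward pass:
ES_Set construction = 0; EF_Set construction = 9
ES_Costume fitting = 0; EF_Costume fitting = 10
ES_Principal photography = max(EF_Set construction=9, EF_Costume fitting=10) = 10; EF_Principal photography = 10+7 = 17
ES_Pickup shots = max(EF_Set construction=9, EF_Costume fitting=10) = 10; EF_Pickup shots = 10+6 = 16
ES_Editing = 17; EF_Editing = 17+14 = 31
ES_Sound mix = max(EF_Set construction=9, EF_Pickup shots=16) = 16; EF_Sound mix = 16+12 = 28
ES_Color grade = max(EF_Principal photography=17, EF_Pickup shots=16) = 17; EF_Color grade = 17+12 = 29
ES_VFX = max(EF_Editing=31, EF_Sound mix=28, EF_Color grade=29) = 31; EF_VFX = 31+11 = 42
Expected project duration μ = 42 days. Critical path: Costume fitting → Principal photography → Editing → VFX.

Variance along critical path = 1.778 + 0.111 + 2.778 + 0.111 = 4.778; σ = √4.778 = 2.186 days.
Z = (43 − 42) / 2.186 = 0.457
P(T ≤ 43) = Φ(0.457) ≈ 0.676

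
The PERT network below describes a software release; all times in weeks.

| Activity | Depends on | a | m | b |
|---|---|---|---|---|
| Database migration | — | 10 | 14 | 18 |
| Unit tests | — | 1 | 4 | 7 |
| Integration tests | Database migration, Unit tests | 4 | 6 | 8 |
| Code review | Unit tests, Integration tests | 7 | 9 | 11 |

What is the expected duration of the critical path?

te_Database migration = (10 + 4·14 + 18)/6 = 84/6 = 14
te_Unit tests = (1 + 4·4 + 7)/6 = 24/6 = 4
te_Integration tests = (4 + 4·6 + 8)/6 = 36/6 = 6
te_Code review = (7 + 4·9 + 11)/6 = 54/6 = 9

Forward pass:
ES_Database migration = 0; EF_Database migration = 14
ES_Unit tests = 0; EF_Unit tests = 4
ES_Integration tests = max(EF_Database migration=14, EF_Unit tests=4) = 14; EF_Integration tests = 14+6 = 20
ES_Code review = max(EF_Unit tests=4, EF_Integration tests=20) = 20; EF_Code review = 20+9 = 29
Expected project duration μ = 29 weeks. Critical path: Database migration → Integration tests → Code review.

29 weeks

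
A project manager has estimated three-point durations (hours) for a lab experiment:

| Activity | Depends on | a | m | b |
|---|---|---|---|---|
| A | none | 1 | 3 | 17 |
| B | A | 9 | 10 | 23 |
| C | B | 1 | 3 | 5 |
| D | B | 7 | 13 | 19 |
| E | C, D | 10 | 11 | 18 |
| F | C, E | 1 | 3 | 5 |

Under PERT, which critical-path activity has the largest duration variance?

te_A = (1 + 4·3 + 17)/6 = 30/6 = 5; σ²_A = ((17−1)/6)² = 7.111
te_B = (9 + 4·10 + 23)/6 = 72/6 = 12; σ²_B = ((23−9)/6)² = 5.444
te_C = (1 + 4·3 + 5)/6 = 18/6 = 3; σ²_C = ((5−1)/6)² = 0.444
te_D = (7 + 4·13 + 19)/6 = 78/6 = 13; σ²_D = ((19−7)/6)² = 4.000
te_E = (10 + 4·11 + 18)/6 = 72/6 = 12; σ²_E = ((18−10)/6)² = 1.778
te_F = (1 + 4·3 + 5)/6 = 18/6 = 3; σ²_F = ((5−1)/6)² = 0.444

Forward pass:
ES_A = 0; EF_A = 5
ES_B = 5; EF_B = 5+12 = 17
ES_C = 17; EF_C = 17+3 = 20
ES_D = 17; EF_D = 17+13 = 30
ES_E = max(EF_C=20, EF_D=30) = 30; EF_E = 30+12 = 42
ES_F = max(EF_C=20, EF_E=42) = 42; EF_F = 42+3 = 45
Expected project duration μ = 45 hours. Critical path: A → B → D → E → F.

Variances on critical path: σ²_A=7.111, σ²_B=5.444, σ²_D=4.000, σ²_E=1.778, σ²_F=0.444.
Largest is σ²_A = 7.111.

A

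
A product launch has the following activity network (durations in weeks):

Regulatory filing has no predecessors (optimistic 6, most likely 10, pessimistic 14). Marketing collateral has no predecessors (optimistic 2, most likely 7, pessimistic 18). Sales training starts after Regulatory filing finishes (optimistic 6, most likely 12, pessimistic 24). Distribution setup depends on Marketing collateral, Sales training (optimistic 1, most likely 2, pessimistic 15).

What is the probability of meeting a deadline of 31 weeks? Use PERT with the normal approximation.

0.840

te_Regulatory filing = (6 + 4·10 + 14)/6 = 60/6 = 10; σ²_Regulatory filing = ((14−6)/6)² = 1.778
te_Marketing collateral = (2 + 4·7 + 18)/6 = 48/6 = 8; σ²_Marketing collateral = ((18−2)/6)² = 7.111
te_Sales training = (6 + 4·12 + 24)/6 = 78/6 = 13; σ²_Sales training = ((24−6)/6)² = 9.000
te_Distribution setup = (1 + 4·2 + 15)/6 = 24/6 = 4; σ²_Distribution setup = ((15−1)/6)² = 5.444

Forward pass:
ES_Regulatory filing = 0; EF_Regulatory filing = 10
ES_Marketing collateral = 0; EF_Marketing collateral = 8
ES_Sales training = 10; EF_Sales training = 10+13 = 23
ES_Distribution setup = max(EF_Marketing collateral=8, EF_Sales training=23) = 23; EF_Distribution setup = 23+4 = 27
Expected project duration μ = 27 weeks. Critical path: Regulatory filing → Sales training → Distribution setup.

Variance along critical path = 1.778 + 9.000 + 5.444 = 16.222; σ = √16.222 = 4.028 weeks.
Z = (31 − 27) / 4.028 = 0.993
P(T ≤ 31) = Φ(0.993) ≈ 0.840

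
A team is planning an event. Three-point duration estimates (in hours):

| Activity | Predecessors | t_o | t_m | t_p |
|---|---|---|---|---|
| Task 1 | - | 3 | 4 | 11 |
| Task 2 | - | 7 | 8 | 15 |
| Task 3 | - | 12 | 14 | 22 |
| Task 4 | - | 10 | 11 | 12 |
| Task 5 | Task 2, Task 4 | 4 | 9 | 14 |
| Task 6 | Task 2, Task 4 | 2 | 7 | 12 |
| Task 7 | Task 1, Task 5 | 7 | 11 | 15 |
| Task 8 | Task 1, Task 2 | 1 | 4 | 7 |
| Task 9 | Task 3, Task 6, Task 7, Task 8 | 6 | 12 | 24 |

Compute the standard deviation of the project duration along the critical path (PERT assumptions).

te_Task 1 = (3 + 4·4 + 11)/6 = 30/6 = 5; σ²_Task 1 = ((11−3)/6)² = 1.778
te_Task 2 = (7 + 4·8 + 15)/6 = 54/6 = 9; σ²_Task 2 = ((15−7)/6)² = 1.778
te_Task 3 = (12 + 4·14 + 22)/6 = 90/6 = 15; σ²_Task 3 = ((22−12)/6)² = 2.778
te_Task 4 = (10 + 4·11 + 12)/6 = 66/6 = 11; σ²_Task 4 = ((12−10)/6)² = 0.111
te_Task 5 = (4 + 4·9 + 14)/6 = 54/6 = 9; σ²_Task 5 = ((14−4)/6)² = 2.778
te_Task 6 = (2 + 4·7 + 12)/6 = 42/6 = 7; σ²_Task 6 = ((12−2)/6)² = 2.778
te_Task 7 = (7 + 4·11 + 15)/6 = 66/6 = 11; σ²_Task 7 = ((15−7)/6)² = 1.778
te_Task 8 = (1 + 4·4 + 7)/6 = 24/6 = 4; σ²_Task 8 = ((7−1)/6)² = 1.000
te_Task 9 = (6 + 4·12 + 24)/6 = 78/6 = 13; σ²_Task 9 = ((24−6)/6)² = 9.000

Forward pass:
ES_Task 1 = 0; EF_Task 1 = 5
ES_Task 2 = 0; EF_Task 2 = 9
ES_Task 3 = 0; EF_Task 3 = 15
ES_Task 4 = 0; EF_Task 4 = 11
ES_Task 5 = max(EF_Task 2=9, EF_Task 4=11) = 11; EF_Task 5 = 11+9 = 20
ES_Task 6 = max(EF_Task 2=9, EF_Task 4=11) = 11; EF_Task 6 = 11+7 = 18
ES_Task 7 = max(EF_Task 1=5, EF_Task 5=20) = 20; EF_Task 7 = 20+11 = 31
ES_Task 8 = max(EF_Task 1=5, EF_Task 2=9) = 9; EF_Task 8 = 9+4 = 13
ES_Task 9 = max(EF_Task 3=15, EF_Task 6=18, EF_Task 7=31, EF_Task 8=13) = 31; EF_Task 9 = 31+13 = 44
Expected project duration μ = 44 hours. Critical path: Task 4 → Task 5 → Task 7 → Task 9.

Variance along critical path = 0.111 + 2.778 + 1.778 + 9.000 = 13.667
σ = √13.667 = 3.697 hours

3.70 hours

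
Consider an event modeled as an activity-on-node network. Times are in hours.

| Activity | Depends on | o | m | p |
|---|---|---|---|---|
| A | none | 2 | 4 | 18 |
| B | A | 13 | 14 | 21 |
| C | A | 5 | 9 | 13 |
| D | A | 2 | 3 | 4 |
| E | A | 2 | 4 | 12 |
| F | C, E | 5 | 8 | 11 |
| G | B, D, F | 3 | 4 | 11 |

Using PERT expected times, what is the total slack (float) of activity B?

te_A = (2 + 4·4 + 18)/6 = 36/6 = 6
te_B = (13 + 4·14 + 21)/6 = 90/6 = 15
te_C = (5 + 4·9 + 13)/6 = 54/6 = 9
te_D = (2 + 4·3 + 4)/6 = 18/6 = 3
te_E = (2 + 4·4 + 12)/6 = 30/6 = 5
te_F = (5 + 4·8 + 11)/6 = 48/6 = 8
te_G = (3 + 4·4 + 11)/6 = 30/6 = 5

Forward pass:
ES_A = 0; EF_A = 6
ES_B = 6; EF_B = 6+15 = 21
ES_C = 6; EF_C = 6+9 = 15
ES_D = 6; EF_D = 6+3 = 9
ES_E = 6; EF_E = 6+5 = 11
ES_F = max(EF_C=15, EF_E=11) = 15; EF_F = 15+8 = 23
ES_G = max(EF_B=21, EF_D=9, EF_F=23) = 23; EF_G = 23+5 = 28
Expected project duration μ = 28 hours. Critical path: A → C → F → G.

Backward pass:
LF_G = 28; LS_G = 28−5 = 23
LF_F = LS_G = 23; LS_F = 23−8 = 15
LF_E = LS_F = 15; LS_E = 15−5 = 10
LF_D = LS_G = 23; LS_D = 23−3 = 20
LF_C = LS_F = 15; LS_C = 15−9 = 6
LF_B = LS_G = 23; LS_B = 23−15 = 8
LF_A = min(LS_B=8, LS_C=6, LS_D=20, LS_E=10) = 6; LS_A = 6−6 = 0
Slack_B = LS_B − ES_B = 8 − 6 = 2

2 hours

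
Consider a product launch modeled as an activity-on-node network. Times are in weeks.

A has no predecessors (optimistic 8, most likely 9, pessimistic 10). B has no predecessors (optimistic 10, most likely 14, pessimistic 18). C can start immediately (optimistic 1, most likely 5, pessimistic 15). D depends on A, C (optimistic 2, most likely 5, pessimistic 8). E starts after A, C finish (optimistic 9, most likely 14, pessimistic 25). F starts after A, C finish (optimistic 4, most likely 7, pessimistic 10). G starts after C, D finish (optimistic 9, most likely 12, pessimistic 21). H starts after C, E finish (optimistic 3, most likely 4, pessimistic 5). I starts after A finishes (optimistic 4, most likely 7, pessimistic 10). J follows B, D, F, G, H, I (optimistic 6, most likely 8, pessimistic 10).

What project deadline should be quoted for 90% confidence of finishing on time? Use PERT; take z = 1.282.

39.6 weeks

te_A = (8 + 4·9 + 10)/6 = 54/6 = 9; σ²_A = ((10−8)/6)² = 0.111
te_B = (10 + 4·14 + 18)/6 = 84/6 = 14; σ²_B = ((18−10)/6)² = 1.778
te_C = (1 + 4·5 + 15)/6 = 36/6 = 6; σ²_C = ((15−1)/6)² = 5.444
te_D = (2 + 4·5 + 8)/6 = 30/6 = 5; σ²_D = ((8−2)/6)² = 1.000
te_E = (9 + 4·14 + 25)/6 = 90/6 = 15; σ²_E = ((25−9)/6)² = 7.111
te_F = (4 + 4·7 + 10)/6 = 42/6 = 7; σ²_F = ((10−4)/6)² = 1.000
te_G = (9 + 4·12 + 21)/6 = 78/6 = 13; σ²_G = ((21−9)/6)² = 4.000
te_H = (3 + 4·4 + 5)/6 = 24/6 = 4; σ²_H = ((5−3)/6)² = 0.111
te_I = (4 + 4·7 + 10)/6 = 42/6 = 7; σ²_I = ((10−4)/6)² = 1.000
te_J = (6 + 4·8 + 10)/6 = 48/6 = 8; σ²_J = ((10−6)/6)² = 0.444

Forward pass:
ES_A = 0; EF_A = 9
ES_B = 0; EF_B = 14
ES_C = 0; EF_C = 6
ES_D = max(EF_A=9, EF_C=6) = 9; EF_D = 9+5 = 14
ES_E = max(EF_A=9, EF_C=6) = 9; EF_E = 9+15 = 24
ES_F = max(EF_A=9, EF_C=6) = 9; EF_F = 9+7 = 16
ES_G = max(EF_C=6, EF_D=14) = 14; EF_G = 14+13 = 27
ES_H = max(EF_C=6, EF_E=24) = 24; EF_H = 24+4 = 28
ES_I = 9; EF_I = 9+7 = 16
ES_J = max(EF_B=14, EF_D=14, EF_F=16, EF_G=27, EF_H=28, EF_I=16) = 28; EF_J = 28+8 = 36
Expected project duration μ = 36 weeks. Critical path: A → E → H → J.

Variance along critical path = 0.111 + 7.111 + 0.111 + 0.444 = 7.778; σ = 2.789 weeks.
D = μ + z·σ = 36 + 1.282·2.789 = 39.6 weeks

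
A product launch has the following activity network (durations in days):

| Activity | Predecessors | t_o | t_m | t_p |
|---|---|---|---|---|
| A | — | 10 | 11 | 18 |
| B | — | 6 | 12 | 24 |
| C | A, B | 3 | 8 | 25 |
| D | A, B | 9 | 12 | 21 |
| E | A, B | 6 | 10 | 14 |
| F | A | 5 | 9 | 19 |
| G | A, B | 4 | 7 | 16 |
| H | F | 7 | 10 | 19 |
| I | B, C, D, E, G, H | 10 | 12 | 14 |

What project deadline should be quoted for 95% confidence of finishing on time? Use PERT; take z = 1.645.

te_A = (10 + 4·11 + 18)/6 = 72/6 = 12; σ²_A = ((18−10)/6)² = 1.778
te_B = (6 + 4·12 + 24)/6 = 78/6 = 13; σ²_B = ((24−6)/6)² = 9.000
te_C = (3 + 4·8 + 25)/6 = 60/6 = 10; σ²_C = ((25−3)/6)² = 13.444
te_D = (9 + 4·12 + 21)/6 = 78/6 = 13; σ²_D = ((21−9)/6)² = 4.000
te_E = (6 + 4·10 + 14)/6 = 60/6 = 10; σ²_E = ((14−6)/6)² = 1.778
te_F = (5 + 4·9 + 19)/6 = 60/6 = 10; σ²_F = ((19−5)/6)² = 5.444
te_G = (4 + 4·7 + 16)/6 = 48/6 = 8; σ²_G = ((16−4)/6)² = 4.000
te_H = (7 + 4·10 + 19)/6 = 66/6 = 11; σ²_H = ((19−7)/6)² = 4.000
te_I = (10 + 4·12 + 14)/6 = 72/6 = 12; σ²_I = ((14−10)/6)² = 0.444

Forward pass:
ES_A = 0; EF_A = 12
ES_B = 0; EF_B = 13
ES_C = max(EF_A=12, EF_B=13) = 13; EF_C = 13+10 = 23
ES_D = max(EF_A=12, EF_B=13) = 13; EF_D = 13+13 = 26
ES_E = max(EF_A=12, EF_B=13) = 13; EF_E = 13+10 = 23
ES_F = 12; EF_F = 12+10 = 22
ES_G = max(EF_A=12, EF_B=13) = 13; EF_G = 13+8 = 21
ES_H = 22; EF_H = 22+11 = 33
ES_I = max(EF_B=13, EF_C=23, EF_D=26, EF_E=23, EF_G=21, EF_H=33) = 33; EF_I = 33+12 = 45
Expected project duration μ = 45 days. Critical path: A → F → H → I.

Variance along critical path = 1.778 + 5.444 + 4.000 + 0.444 = 11.667; σ = 3.416 days.
D = μ + z·σ = 45 + 1.645·3.416 = 50.6 days

50.6 days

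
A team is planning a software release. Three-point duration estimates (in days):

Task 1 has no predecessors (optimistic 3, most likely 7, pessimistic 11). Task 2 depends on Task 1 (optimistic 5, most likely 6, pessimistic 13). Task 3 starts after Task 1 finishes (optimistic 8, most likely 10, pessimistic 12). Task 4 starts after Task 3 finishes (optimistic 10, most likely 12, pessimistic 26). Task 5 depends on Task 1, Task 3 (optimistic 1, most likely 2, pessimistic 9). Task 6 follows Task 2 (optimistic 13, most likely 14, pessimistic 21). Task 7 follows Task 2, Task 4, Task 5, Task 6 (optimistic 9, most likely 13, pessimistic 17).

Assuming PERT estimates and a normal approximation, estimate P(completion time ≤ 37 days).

te_Task 1 = (3 + 4·7 + 11)/6 = 42/6 = 7; σ²_Task 1 = ((11−3)/6)² = 1.778
te_Task 2 = (5 + 4·6 + 13)/6 = 42/6 = 7; σ²_Task 2 = ((13−5)/6)² = 1.778
te_Task 3 = (8 + 4·10 + 12)/6 = 60/6 = 10; σ²_Task 3 = ((12−8)/6)² = 0.444
te_Task 4 = (10 + 4·12 + 26)/6 = 84/6 = 14; σ²_Task 4 = ((26−10)/6)² = 7.111
te_Task 5 = (1 + 4·2 + 9)/6 = 18/6 = 3; σ²_Task 5 = ((9−1)/6)² = 1.778
te_Task 6 = (13 + 4·14 + 21)/6 = 90/6 = 15; σ²_Task 6 = ((21−13)/6)² = 1.778
te_Task 7 = (9 + 4·13 + 17)/6 = 78/6 = 13; σ²_Task 7 = ((17−9)/6)² = 1.778

Forward pass:
ES_Task 1 = 0; EF_Task 1 = 7
ES_Task 2 = 7; EF_Task 2 = 7+7 = 14
ES_Task 3 = 7; EF_Task 3 = 7+10 = 17
ES_Task 4 = 17; EF_Task 4 = 17+14 = 31
ES_Task 5 = max(EF_Task 1=7, EF_Task 3=17) = 17; EF_Task 5 = 17+3 = 20
ES_Task 6 = 14; EF_Task 6 = 14+15 = 29
ES_Task 7 = max(EF_Task 2=14, EF_Task 4=31, EF_Task 5=20, EF_Task 6=29) = 31; EF_Task 7 = 31+13 = 44
Expected project duration μ = 44 days. Critical path: Task 1 → Task 3 → Task 4 → Task 7.

Variance along critical path = 1.778 + 0.444 + 7.111 + 1.778 = 11.111; σ = √11.111 = 3.333 days.
Z = (37 − 44) / 3.333 = -2.100
P(T ≤ 37) = Φ(-2.100) ≈ 0.018

0.018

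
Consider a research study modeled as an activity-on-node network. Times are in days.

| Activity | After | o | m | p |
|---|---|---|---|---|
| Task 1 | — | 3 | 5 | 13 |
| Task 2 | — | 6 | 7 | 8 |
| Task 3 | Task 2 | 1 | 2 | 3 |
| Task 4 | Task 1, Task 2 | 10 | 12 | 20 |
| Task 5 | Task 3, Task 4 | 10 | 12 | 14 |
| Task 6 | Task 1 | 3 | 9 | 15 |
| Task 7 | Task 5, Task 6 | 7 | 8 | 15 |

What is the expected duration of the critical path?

te_Task 1 = (3 + 4·5 + 13)/6 = 36/6 = 6
te_Task 2 = (6 + 4·7 + 8)/6 = 42/6 = 7
te_Task 3 = (1 + 4·2 + 3)/6 = 12/6 = 2
te_Task 4 = (10 + 4·12 + 20)/6 = 78/6 = 13
te_Task 5 = (10 + 4·12 + 14)/6 = 72/6 = 12
te_Task 6 = (3 + 4·9 + 15)/6 = 54/6 = 9
te_Task 7 = (7 + 4·8 + 15)/6 = 54/6 = 9

Forward pass:
ES_Task 1 = 0; EF_Task 1 = 6
ES_Task 2 = 0; EF_Task 2 = 7
ES_Task 3 = 7; EF_Task 3 = 7+2 = 9
ES_Task 4 = max(EF_Task 1=6, EF_Task 2=7) = 7; EF_Task 4 = 7+13 = 20
ES_Task 5 = max(EF_Task 3=9, EF_Task 4=20) = 20; EF_Task 5 = 20+12 = 32
ES_Task 6 = 6; EF_Task 6 = 6+9 = 15
ES_Task 7 = max(EF_Task 5=32, EF_Task 6=15) = 32; EF_Task 7 = 32+9 = 41
Expected project duration μ = 41 days. Critical path: Task 2 → Task 4 → Task 5 → Task 7.

41 days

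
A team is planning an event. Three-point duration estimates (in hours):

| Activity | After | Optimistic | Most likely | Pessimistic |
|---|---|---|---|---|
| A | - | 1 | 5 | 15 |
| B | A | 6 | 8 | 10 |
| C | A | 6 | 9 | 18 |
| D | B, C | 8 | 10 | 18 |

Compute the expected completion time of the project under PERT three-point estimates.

27 hours

te_A = (1 + 4·5 + 15)/6 = 36/6 = 6
te_B = (6 + 4·8 + 10)/6 = 48/6 = 8
te_C = (6 + 4·9 + 18)/6 = 60/6 = 10
te_D = (8 + 4·10 + 18)/6 = 66/6 = 11

Forward pass:
ES_A = 0; EF_A = 6
ES_B = 6; EF_B = 6+8 = 14
ES_C = 6; EF_C = 6+10 = 16
ES_D = max(EF_B=14, EF_C=16) = 16; EF_D = 16+11 = 27
Expected project duration μ = 27 hours. Critical path: A → C → D.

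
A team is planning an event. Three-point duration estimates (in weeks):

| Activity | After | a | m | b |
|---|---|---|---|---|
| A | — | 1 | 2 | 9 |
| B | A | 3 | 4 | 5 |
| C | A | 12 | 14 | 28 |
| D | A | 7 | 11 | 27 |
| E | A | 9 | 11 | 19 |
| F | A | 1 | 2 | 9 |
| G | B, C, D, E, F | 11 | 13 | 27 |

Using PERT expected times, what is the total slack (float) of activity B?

12 weeks

te_A = (1 + 4·2 + 9)/6 = 18/6 = 3
te_B = (3 + 4·4 + 5)/6 = 24/6 = 4
te_C = (12 + 4·14 + 28)/6 = 96/6 = 16
te_D = (7 + 4·11 + 27)/6 = 78/6 = 13
te_E = (9 + 4·11 + 19)/6 = 72/6 = 12
te_F = (1 + 4·2 + 9)/6 = 18/6 = 3
te_G = (11 + 4·13 + 27)/6 = 90/6 = 15

Forward pass:
ES_A = 0; EF_A = 3
ES_B = 3; EF_B = 3+4 = 7
ES_C = 3; EF_C = 3+16 = 19
ES_D = 3; EF_D = 3+13 = 16
ES_E = 3; EF_E = 3+12 = 15
ES_F = 3; EF_F = 3+3 = 6
ES_G = max(EF_B=7, EF_C=19, EF_D=16, EF_E=15, EF_F=6) = 19; EF_G = 19+15 = 34
Expected project duration μ = 34 weeks. Critical path: A → C → G.

Backward pass:
LF_G = 34; LS_G = 34−15 = 19
LF_F = LS_G = 19; LS_F = 19−3 = 16
LF_E = LS_G = 19; LS_E = 19−12 = 7
LF_D = LS_G = 19; LS_D = 19−13 = 6
LF_C = LS_G = 19; LS_C = 19−16 = 3
LF_B = LS_G = 19; LS_B = 19−4 = 15
LF_A = min(LS_B=15, LS_C=3, LS_D=6, LS_E=7, LS_F=16) = 3; LS_A = 3−3 = 0
Slack_B = LS_B − ES_B = 15 − 3 = 12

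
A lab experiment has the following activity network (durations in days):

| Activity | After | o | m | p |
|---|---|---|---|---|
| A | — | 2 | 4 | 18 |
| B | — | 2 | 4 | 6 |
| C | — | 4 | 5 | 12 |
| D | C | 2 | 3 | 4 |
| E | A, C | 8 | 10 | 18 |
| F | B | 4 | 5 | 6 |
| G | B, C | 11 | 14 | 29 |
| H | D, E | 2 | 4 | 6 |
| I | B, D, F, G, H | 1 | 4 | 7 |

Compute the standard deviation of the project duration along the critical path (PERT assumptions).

te_A = (2 + 4·4 + 18)/6 = 36/6 = 6; σ²_A = ((18−2)/6)² = 7.111
te_B = (2 + 4·4 + 6)/6 = 24/6 = 4; σ²_B = ((6−2)/6)² = 0.444
te_C = (4 + 4·5 + 12)/6 = 36/6 = 6; σ²_C = ((12−4)/6)² = 1.778
te_D = (2 + 4·3 + 4)/6 = 18/6 = 3; σ²_D = ((4−2)/6)² = 0.111
te_E = (8 + 4·10 + 18)/6 = 66/6 = 11; σ²_E = ((18−8)/6)² = 2.778
te_F = (4 + 4·5 + 6)/6 = 30/6 = 5; σ²_F = ((6−4)/6)² = 0.111
te_G = (11 + 4·14 + 29)/6 = 96/6 = 16; σ²_G = ((29−11)/6)² = 9.000
te_H = (2 + 4·4 + 6)/6 = 24/6 = 4; σ²_H = ((6−2)/6)² = 0.444
te_I = (1 + 4·4 + 7)/6 = 24/6 = 4; σ²_I = ((7−1)/6)² = 1.000

Forward pass:
ES_A = 0; EF_A = 6
ES_B = 0; EF_B = 4
ES_C = 0; EF_C = 6
ES_D = 6; EF_D = 6+3 = 9
ES_E = max(EF_A=6, EF_C=6) = 6; EF_E = 6+11 = 17
ES_F = 4; EF_F = 4+5 = 9
ES_G = max(EF_B=4, EF_C=6) = 6; EF_G = 6+16 = 22
ES_H = max(EF_D=9, EF_E=17) = 17; EF_H = 17+4 = 21
ES_I = max(EF_B=4, EF_D=9, EF_F=9, EF_G=22, EF_H=21) = 22; EF_I = 22+4 = 26
Expected project duration μ = 26 days. Critical path: C → G → I.

Variance along critical path = 1.778 + 9.000 + 1.000 = 11.778
σ = √11.778 = 3.432 days

3.43 days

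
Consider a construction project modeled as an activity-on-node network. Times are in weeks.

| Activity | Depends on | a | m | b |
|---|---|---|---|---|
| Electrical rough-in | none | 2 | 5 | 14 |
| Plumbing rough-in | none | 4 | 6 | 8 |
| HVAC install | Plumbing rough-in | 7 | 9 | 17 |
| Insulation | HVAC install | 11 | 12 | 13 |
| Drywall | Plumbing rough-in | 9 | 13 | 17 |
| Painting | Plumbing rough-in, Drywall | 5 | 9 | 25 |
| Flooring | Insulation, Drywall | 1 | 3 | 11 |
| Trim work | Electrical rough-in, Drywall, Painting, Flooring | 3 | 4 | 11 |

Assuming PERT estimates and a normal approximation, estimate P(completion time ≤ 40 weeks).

0.857

te_Electrical rough-in = (2 + 4·5 + 14)/6 = 36/6 = 6; σ²_Electrical rough-in = ((14−2)/6)² = 4.000
te_Plumbing rough-in = (4 + 4·6 + 8)/6 = 36/6 = 6; σ²_Plumbing rough-in = ((8−4)/6)² = 0.444
te_HVAC install = (7 + 4·9 + 17)/6 = 60/6 = 10; σ²_HVAC install = ((17−7)/6)² = 2.778
te_Insulation = (11 + 4·12 + 13)/6 = 72/6 = 12; σ²_Insulation = ((13−11)/6)² = 0.111
te_Drywall = (9 + 4·13 + 17)/6 = 78/6 = 13; σ²_Drywall = ((17−9)/6)² = 1.778
te_Painting = (5 + 4·9 + 25)/6 = 66/6 = 11; σ²_Painting = ((25−5)/6)² = 11.111
te_Flooring = (1 + 4·3 + 11)/6 = 24/6 = 4; σ²_Flooring = ((11−1)/6)² = 2.778
te_Trim work = (3 + 4·4 + 11)/6 = 30/6 = 5; σ²_Trim work = ((11−3)/6)² = 1.778

Forward pass:
ES_Electrical rough-in = 0; EF_Electrical rough-in = 6
ES_Plumbing rough-in = 0; EF_Plumbing rough-in = 6
ES_HVAC install = 6; EF_HVAC install = 6+10 = 16
ES_Insulation = 16; EF_Insulation = 16+12 = 28
ES_Drywall = 6; EF_Drywall = 6+13 = 19
ES_Painting = max(EF_Plumbing rough-in=6, EF_Drywall=19) = 19; EF_Painting = 19+11 = 30
ES_Flooring = max(EF_Insulation=28, EF_Drywall=19) = 28; EF_Flooring = 28+4 = 32
ES_Trim work = max(EF_Electrical rough-in=6, EF_Drywall=19, EF_Painting=30, EF_Flooring=32) = 32; EF_Trim work = 32+5 = 37
Expected project duration μ = 37 weeks. Critical path: Plumbing rough-in → HVAC install → Insulation → Flooring → Trim work.

Variance along critical path = 0.444 + 2.778 + 0.111 + 2.778 + 1.778 = 7.889; σ = √7.889 = 2.809 weeks.
Z = (40 − 37) / 2.809 = 1.068
P(T ≤ 40) = Φ(1.068) ≈ 0.857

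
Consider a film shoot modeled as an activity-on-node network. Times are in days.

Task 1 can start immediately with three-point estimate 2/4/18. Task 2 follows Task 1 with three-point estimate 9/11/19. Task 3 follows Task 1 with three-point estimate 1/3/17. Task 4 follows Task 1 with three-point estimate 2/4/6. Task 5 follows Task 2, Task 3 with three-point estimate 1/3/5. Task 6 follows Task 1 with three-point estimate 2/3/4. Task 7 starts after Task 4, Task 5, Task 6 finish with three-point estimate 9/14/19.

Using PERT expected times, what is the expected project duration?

te_Task 1 = (2 + 4·4 + 18)/6 = 36/6 = 6
te_Task 2 = (9 + 4·11 + 19)/6 = 72/6 = 12
te_Task 3 = (1 + 4·3 + 17)/6 = 30/6 = 5
te_Task 4 = (2 + 4·4 + 6)/6 = 24/6 = 4
te_Task 5 = (1 + 4·3 + 5)/6 = 18/6 = 3
te_Task 6 = (2 + 4·3 + 4)/6 = 18/6 = 3
te_Task 7 = (9 + 4·14 + 19)/6 = 84/6 = 14

Forward pass:
ES_Task 1 = 0; EF_Task 1 = 6
ES_Task 2 = 6; EF_Task 2 = 6+12 = 18
ES_Task 3 = 6; EF_Task 3 = 6+5 = 11
ES_Task 4 = 6; EF_Task 4 = 6+4 = 10
ES_Task 5 = max(EF_Task 2=18, EF_Task 3=11) = 18; EF_Task 5 = 18+3 = 21
ES_Task 6 = 6; EF_Task 6 = 6+3 = 9
ES_Task 7 = max(EF_Task 4=10, EF_Task 5=21, EF_Task 6=9) = 21; EF_Task 7 = 21+14 = 35
Expected project duration μ = 35 days. Critical path: Task 1 → Task 2 → Task 5 → Task 7.

35 days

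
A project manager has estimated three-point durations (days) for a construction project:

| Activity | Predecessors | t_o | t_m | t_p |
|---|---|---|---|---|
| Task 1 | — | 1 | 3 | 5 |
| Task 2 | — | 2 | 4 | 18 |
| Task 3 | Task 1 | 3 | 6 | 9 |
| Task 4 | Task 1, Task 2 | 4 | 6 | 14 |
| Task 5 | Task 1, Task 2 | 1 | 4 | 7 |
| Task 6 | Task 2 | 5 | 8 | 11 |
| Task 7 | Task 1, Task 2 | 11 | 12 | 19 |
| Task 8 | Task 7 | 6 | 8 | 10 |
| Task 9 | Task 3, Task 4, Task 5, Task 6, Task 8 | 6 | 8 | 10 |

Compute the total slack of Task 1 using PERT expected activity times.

te_Task 1 = (1 + 4·3 + 5)/6 = 18/6 = 3
te_Task 2 = (2 + 4·4 + 18)/6 = 36/6 = 6
te_Task 3 = (3 + 4·6 + 9)/6 = 36/6 = 6
te_Task 4 = (4 + 4·6 + 14)/6 = 42/6 = 7
te_Task 5 = (1 + 4·4 + 7)/6 = 24/6 = 4
te_Task 6 = (5 + 4·8 + 11)/6 = 48/6 = 8
te_Task 7 = (11 + 4·12 + 19)/6 = 78/6 = 13
te_Task 8 = (6 + 4·8 + 10)/6 = 48/6 = 8
te_Task 9 = (6 + 4·8 + 10)/6 = 48/6 = 8

Forward pass:
ES_Task 1 = 0; EF_Task 1 = 3
ES_Task 2 = 0; EF_Task 2 = 6
ES_Task 3 = 3; EF_Task 3 = 3+6 = 9
ES_Task 4 = max(EF_Task 1=3, EF_Task 2=6) = 6; EF_Task 4 = 6+7 = 13
ES_Task 5 = max(EF_Task 1=3, EF_Task 2=6) = 6; EF_Task 5 = 6+4 = 10
ES_Task 6 = 6; EF_Task 6 = 6+8 = 14
ES_Task 7 = max(EF_Task 1=3, EF_Task 2=6) = 6; EF_Task 7 = 6+13 = 19
ES_Task 8 = 19; EF_Task 8 = 19+8 = 27
ES_Task 9 = max(EF_Task 3=9, EF_Task 4=13, EF_Task 5=10, EF_Task 6=14, EF_Task 8=27) = 27; EF_Task 9 = 27+8 = 35
Expected project duration μ = 35 days. Critical path: Task 2 → Task 7 → Task 8 → Task 9.

Backward pass:
LF_Task 9 = 35; LS_Task 9 = 35−8 = 27
LF_Task 8 = LS_Task 9 = 27; LS_Task 8 = 27−8 = 19
LF_Task 7 = LS_Task 8 = 19; LS_Task 7 = 19−13 = 6
LF_Task 6 = LS_Task 9 = 27; LS_Task 6 = 27−8 = 19
LF_Task 5 = LS_Task 9 = 27; LS_Task 5 = 27−4 = 23
LF_Task 4 = LS_Task 9 = 27; LS_Task 4 = 27−7 = 20
LF_Task 3 = LS_Task 9 = 27; LS_Task 3 = 27−6 = 21
LF_Task 2 = min(LS_Task 4=20, LS_Task 5=23, LS_Task 6=19, LS_Task 7=6) = 6; LS_Task 2 = 6−6 = 0
LF_Task 1 = min(LS_Task 3=21, LS_Task 4=20, LS_Task 5=23, LS_Task 7=6) = 6; LS_Task 1 = 6−3 = 3
Slack_Task 1 = LS_Task 1 − ES_Task 1 = 3 − 0 = 3

3 days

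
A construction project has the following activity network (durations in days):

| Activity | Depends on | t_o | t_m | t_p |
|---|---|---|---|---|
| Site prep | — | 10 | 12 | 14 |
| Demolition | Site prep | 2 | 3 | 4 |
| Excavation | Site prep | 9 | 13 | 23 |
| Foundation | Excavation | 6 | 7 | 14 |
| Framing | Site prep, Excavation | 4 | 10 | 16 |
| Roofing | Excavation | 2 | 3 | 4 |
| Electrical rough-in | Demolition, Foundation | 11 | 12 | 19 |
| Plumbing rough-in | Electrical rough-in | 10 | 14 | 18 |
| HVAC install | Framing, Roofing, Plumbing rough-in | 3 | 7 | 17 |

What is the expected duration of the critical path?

69 days

te_Site prep = (10 + 4·12 + 14)/6 = 72/6 = 12
te_Demolition = (2 + 4·3 + 4)/6 = 18/6 = 3
te_Excavation = (9 + 4·13 + 23)/6 = 84/6 = 14
te_Foundation = (6 + 4·7 + 14)/6 = 48/6 = 8
te_Framing = (4 + 4·10 + 16)/6 = 60/6 = 10
te_Roofing = (2 + 4·3 + 4)/6 = 18/6 = 3
te_Electrical rough-in = (11 + 4·12 + 19)/6 = 78/6 = 13
te_Plumbing rough-in = (10 + 4·14 + 18)/6 = 84/6 = 14
te_HVAC install = (3 + 4·7 + 17)/6 = 48/6 = 8

Forward pass:
ES_Site prep = 0; EF_Site prep = 12
ES_Demolition = 12; EF_Demolition = 12+3 = 15
ES_Excavation = 12; EF_Excavation = 12+14 = 26
ES_Foundation = 26; EF_Foundation = 26+8 = 34
ES_Framing = max(EF_Site prep=12, EF_Excavation=26) = 26; EF_Framing = 26+10 = 36
ES_Roofing = 26; EF_Roofing = 26+3 = 29
ES_Electrical rough-in = max(EF_Demolition=15, EF_Foundation=34) = 34; EF_Electrical rough-in = 34+13 = 47
ES_Plumbing rough-in = 47; EF_Plumbing rough-in = 47+14 = 61
ES_HVAC install = max(EF_Framing=36, EF_Roofing=29, EF_Plumbing rough-in=61) = 61; EF_HVAC install = 61+8 = 69
Expected project duration μ = 69 days. Critical path: Site prep → Excavation → Foundation → Electrical rough-in → Plumbing rough-in → HVAC install.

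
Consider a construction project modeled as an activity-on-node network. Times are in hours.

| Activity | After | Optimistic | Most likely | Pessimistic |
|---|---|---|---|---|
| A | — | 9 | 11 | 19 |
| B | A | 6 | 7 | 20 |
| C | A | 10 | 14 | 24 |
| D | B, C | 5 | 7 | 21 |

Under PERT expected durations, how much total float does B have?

6 hours

te_A = (9 + 4·11 + 19)/6 = 72/6 = 12
te_B = (6 + 4·7 + 20)/6 = 54/6 = 9
te_C = (10 + 4·14 + 24)/6 = 90/6 = 15
te_D = (5 + 4·7 + 21)/6 = 54/6 = 9

Forward pass:
ES_A = 0; EF_A = 12
ES_B = 12; EF_B = 12+9 = 21
ES_C = 12; EF_C = 12+15 = 27
ES_D = max(EF_B=21, EF_C=27) = 27; EF_D = 27+9 = 36
Expected project duration μ = 36 hours. Critical path: A → C → D.

Backward pass:
LF_D = 36; LS_D = 36−9 = 27
LF_C = LS_D = 27; LS_C = 27−15 = 12
LF_B = LS_D = 27; LS_B = 27−9 = 18
LF_A = min(LS_B=18, LS_C=12) = 12; LS_A = 12−12 = 0
Slack_B = LS_B − ES_B = 18 − 12 = 6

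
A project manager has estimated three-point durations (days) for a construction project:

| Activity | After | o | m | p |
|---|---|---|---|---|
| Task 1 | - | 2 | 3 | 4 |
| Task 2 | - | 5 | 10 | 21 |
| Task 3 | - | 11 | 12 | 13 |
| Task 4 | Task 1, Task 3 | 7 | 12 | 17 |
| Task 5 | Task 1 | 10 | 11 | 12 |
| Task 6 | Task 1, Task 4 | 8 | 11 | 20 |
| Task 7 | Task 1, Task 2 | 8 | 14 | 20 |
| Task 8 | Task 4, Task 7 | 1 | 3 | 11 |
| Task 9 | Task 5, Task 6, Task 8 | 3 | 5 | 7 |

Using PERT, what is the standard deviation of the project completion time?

2.71 days

te_Task 1 = (2 + 4·3 + 4)/6 = 18/6 = 3; σ²_Task 1 = ((4−2)/6)² = 0.111
te_Task 2 = (5 + 4·10 + 21)/6 = 66/6 = 11; σ²_Task 2 = ((21−5)/6)² = 7.111
te_Task 3 = (11 + 4·12 + 13)/6 = 72/6 = 12; σ²_Task 3 = ((13−11)/6)² = 0.111
te_Task 4 = (7 + 4·12 + 17)/6 = 72/6 = 12; σ²_Task 4 = ((17−7)/6)² = 2.778
te_Task 5 = (10 + 4·11 + 12)/6 = 66/6 = 11; σ²_Task 5 = ((12−10)/6)² = 0.111
te_Task 6 = (8 + 4·11 + 20)/6 = 72/6 = 12; σ²_Task 6 = ((20−8)/6)² = 4.000
te_Task 7 = (8 + 4·14 + 20)/6 = 84/6 = 14; σ²_Task 7 = ((20−8)/6)² = 4.000
te_Task 8 = (1 + 4·3 + 11)/6 = 24/6 = 4; σ²_Task 8 = ((11−1)/6)² = 2.778
te_Task 9 = (3 + 4·5 + 7)/6 = 30/6 = 5; σ²_Task 9 = ((7−3)/6)² = 0.444

Forward pass:
ES_Task 1 = 0; EF_Task 1 = 3
ES_Task 2 = 0; EF_Task 2 = 11
ES_Task 3 = 0; EF_Task 3 = 12
ES_Task 4 = max(EF_Task 1=3, EF_Task 3=12) = 12; EF_Task 4 = 12+12 = 24
ES_Task 5 = 3; EF_Task 5 = 3+11 = 14
ES_Task 6 = max(EF_Task 1=3, EF_Task 4=24) = 24; EF_Task 6 = 24+12 = 36
ES_Task 7 = max(EF_Task 1=3, EF_Task 2=11) = 11; EF_Task 7 = 11+14 = 25
ES_Task 8 = max(EF_Task 4=24, EF_Task 7=25) = 25; EF_Task 8 = 25+4 = 29
ES_Task 9 = max(EF_Task 5=14, EF_Task 6=36, EF_Task 8=29) = 36; EF_Task 9 = 36+5 = 41
Expected project duration μ = 41 days. Critical path: Task 3 → Task 4 → Task 6 → Task 9.

Variance along critical path = 0.111 + 2.778 + 4.000 + 0.444 = 7.333
σ = √7.333 = 2.708 days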